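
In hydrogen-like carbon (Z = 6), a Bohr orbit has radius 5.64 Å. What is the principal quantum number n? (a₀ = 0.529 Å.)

r_n = n²a₀/Z ⇒ n² = rZ/a₀ = 5.64 × 6 / 0.529 ≈ 63.97
n = 8

8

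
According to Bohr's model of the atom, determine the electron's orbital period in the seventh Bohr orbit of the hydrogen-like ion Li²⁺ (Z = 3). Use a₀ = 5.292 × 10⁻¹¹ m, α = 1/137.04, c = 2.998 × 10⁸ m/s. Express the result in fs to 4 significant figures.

5.793 fs

r = n²a₀/Z = 7²·5.292 × 10⁻¹¹/3 = 8.644 × 10⁻¹⁰ m
v = Zαc/n = 3·0.007297·2.998 × 10⁸/7 = 9.376 × 10⁵ m/s
T = 2πr/v = 5.793 × 10⁻¹⁵ s = 5.793 fs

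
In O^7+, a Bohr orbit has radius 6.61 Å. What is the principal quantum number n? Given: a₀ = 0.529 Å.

r_n = n²a₀/Z ⇒ n² = rZ/a₀ = 6.61 × 8 / 0.529 ≈ 99.96
n = 10

10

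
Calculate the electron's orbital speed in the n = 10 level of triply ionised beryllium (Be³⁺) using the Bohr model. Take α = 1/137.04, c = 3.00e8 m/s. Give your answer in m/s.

8.76e5 m/s

v_n = Zαc/n = 4 × 0.00730 × 3.00e8 / 10
    = 8.76e5 m/s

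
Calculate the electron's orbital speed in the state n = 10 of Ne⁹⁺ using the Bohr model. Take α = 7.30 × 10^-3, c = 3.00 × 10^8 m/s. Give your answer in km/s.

v_n = Zαc/n = 10 × 0.00730 × 3.00 × 10^8 / 10
    = 2190 km/s

2190 km/s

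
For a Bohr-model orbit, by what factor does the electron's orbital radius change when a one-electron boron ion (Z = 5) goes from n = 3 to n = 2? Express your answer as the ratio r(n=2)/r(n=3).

r ∝ Z^-1 · n^2; with Z fixed, r ∝ n^2.
r(n=2)/r(n=3) = (2/3)^2 = 4/9

4/9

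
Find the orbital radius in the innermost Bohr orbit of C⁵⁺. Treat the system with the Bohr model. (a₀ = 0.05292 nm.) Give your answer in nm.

0.008820 nm

r_n = n²a₀/Z = 1² × 0.05292 / 6
    = 1 × 0.05292 / 6 = 0.008820 nm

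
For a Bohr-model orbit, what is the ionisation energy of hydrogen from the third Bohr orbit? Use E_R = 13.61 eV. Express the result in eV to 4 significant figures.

E_n = −E_R·Z²/n² = −13.61 × 1²/3² eV = -1.512 eV
Ionisation energy = −E_n = 1.512 eV

1.512 eV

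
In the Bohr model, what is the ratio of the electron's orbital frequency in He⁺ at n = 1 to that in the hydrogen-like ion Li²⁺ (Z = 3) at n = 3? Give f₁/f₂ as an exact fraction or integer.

f ∝ Z^2 · n^-3
f₁/f₂ = (2/3)^2 · (1/3)^-3 = 12

12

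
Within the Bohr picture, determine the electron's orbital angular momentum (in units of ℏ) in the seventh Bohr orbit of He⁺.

7

L_n = nℏ, so L/ℏ = n = 7.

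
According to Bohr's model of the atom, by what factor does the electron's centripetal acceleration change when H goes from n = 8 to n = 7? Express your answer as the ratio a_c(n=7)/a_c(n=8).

4096/2401

a_c ∝ Z^3 · n^-4; with Z fixed, a_c ∝ n^-4.
a_c(n=7)/a_c(n=8) = (7/8)^-4 = 4096/2401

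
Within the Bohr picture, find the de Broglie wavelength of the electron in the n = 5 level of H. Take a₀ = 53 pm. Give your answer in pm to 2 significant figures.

1700 pm

The Bohr quantisation condition is nλ = 2πr_n.
r_n = n²a₀/Z = 1300 pm
λ = 2πr_n/n = 2π·1300/5 = 1700 pm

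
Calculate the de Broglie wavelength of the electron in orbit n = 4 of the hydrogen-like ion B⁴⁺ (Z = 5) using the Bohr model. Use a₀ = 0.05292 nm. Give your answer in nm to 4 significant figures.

The Bohr quantisation condition is nλ = 2πr_n.
r_n = n²a₀/Z = 0.1693 nm
λ = 2πr_n/n = 2π·0.1693/4 = 0.2660 nm

0.2660 nm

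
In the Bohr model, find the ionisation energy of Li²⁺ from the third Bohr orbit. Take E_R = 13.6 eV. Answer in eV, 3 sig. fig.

E_n = −E_R·Z²/n² = −13.6 × 3²/3² eV = -13.6 eV
Ionisation energy = −E_n = 13.6 eV

13.6 eV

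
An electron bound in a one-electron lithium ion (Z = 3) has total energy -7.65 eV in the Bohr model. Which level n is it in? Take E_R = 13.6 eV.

E_n = −E_R Z²/n² ⇒ n² = E_R Z²/(−E_n) = 13.6 × 3² / 7.65 ≈ 16.00
n = 4

4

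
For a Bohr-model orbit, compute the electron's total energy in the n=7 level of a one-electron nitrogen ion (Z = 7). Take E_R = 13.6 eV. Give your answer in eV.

E_n = −E_R·Z²/n² = −13.6 × 7²/7² = -13.6 eV

-13.6 eV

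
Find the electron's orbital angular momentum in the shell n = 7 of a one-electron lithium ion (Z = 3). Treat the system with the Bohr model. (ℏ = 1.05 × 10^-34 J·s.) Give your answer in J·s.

L_n = nℏ = 7 × 1.05 × 10^-34 = 7.35 × 10^-34 J·s

7.35 × 10^-34 J·s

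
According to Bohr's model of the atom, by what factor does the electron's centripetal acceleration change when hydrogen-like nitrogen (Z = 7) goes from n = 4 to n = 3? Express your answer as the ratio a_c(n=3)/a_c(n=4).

a_c ∝ Z^3 · n^-4; with Z fixed, a_c ∝ n^-4.
a_c(n=3)/a_c(n=4) = (3/4)^-4 = 256/81

256/81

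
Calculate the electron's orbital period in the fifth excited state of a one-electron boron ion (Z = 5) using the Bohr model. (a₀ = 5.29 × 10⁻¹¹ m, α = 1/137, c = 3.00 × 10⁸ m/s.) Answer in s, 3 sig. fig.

r = n²a₀/Z = 6²·5.29 × 10⁻¹¹/5 = 3.81 × 10⁻¹⁰ m
v = Zαc/n = 5·0.00730·3.00 × 10⁸/6 = 1.82 × 10⁶ m/s
T = 2πr/v = 1.31 × 10⁻¹⁵ s

1.31 × 10⁻¹⁵ s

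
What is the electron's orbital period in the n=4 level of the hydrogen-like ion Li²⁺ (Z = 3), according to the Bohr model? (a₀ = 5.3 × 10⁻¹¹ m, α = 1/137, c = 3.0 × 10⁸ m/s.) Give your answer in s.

r = n²a₀/Z = 4²·5.3 × 10⁻¹¹/3 = 2.8 × 10⁻¹⁰ m
v = Zαc/n = 3·0.0073·3.0 × 10⁸/4 = 1.6 × 10⁶ m/s
T = 2πr/v = 1.1 × 10⁻¹⁵ s

1.1 × 10⁻¹⁵ s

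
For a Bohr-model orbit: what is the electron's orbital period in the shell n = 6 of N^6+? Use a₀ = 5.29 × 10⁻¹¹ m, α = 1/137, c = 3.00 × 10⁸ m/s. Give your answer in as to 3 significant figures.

669 as

r = n²a₀/Z = 6²·5.29 × 10⁻¹¹/7 = 2.72 × 10⁻¹⁰ m
v = Zαc/n = 7·0.00730·3.00 × 10⁸/6 = 2.55 × 10⁶ m/s
T = 2πr/v = 6.69 × 10⁻¹⁶ s = 669 as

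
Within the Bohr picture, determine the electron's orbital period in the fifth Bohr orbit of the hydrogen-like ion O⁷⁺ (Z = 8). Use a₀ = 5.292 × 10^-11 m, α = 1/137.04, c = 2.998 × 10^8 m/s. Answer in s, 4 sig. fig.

2.969 × 10^-16 s

r = n²a₀/Z = 5²·5.292 × 10^-11/8 = 1.654 × 10^-10 m
v = Zαc/n = 8·0.007297·2.998 × 10^8/5 = 3.500 × 10^6 m/s
T = 2πr/v = 2.969 × 10^-16 s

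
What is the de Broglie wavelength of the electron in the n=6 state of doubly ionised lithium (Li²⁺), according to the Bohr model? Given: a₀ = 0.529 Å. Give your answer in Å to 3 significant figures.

The Bohr quantisation condition is nλ = 2πr_n.
r_n = n²a₀/Z = 6.35 Å
λ = 2πr_n/n = 2π·6.35/6 = 6.65 Å

6.65 Å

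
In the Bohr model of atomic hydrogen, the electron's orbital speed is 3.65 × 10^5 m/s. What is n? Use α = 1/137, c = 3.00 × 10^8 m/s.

v_n = Zαc/n ⇒ n = Zαc/v = 1 × 0.00730 × 3.00 × 10^8 / 3.65 × 10^5 ≈ 6.00
n = 6

6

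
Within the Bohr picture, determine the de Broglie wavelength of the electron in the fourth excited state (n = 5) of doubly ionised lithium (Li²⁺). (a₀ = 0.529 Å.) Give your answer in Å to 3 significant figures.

5.54 Å

The Bohr quantisation condition is nλ = 2πr_n.
r_n = n²a₀/Z = 4.41 Å
λ = 2πr_n/n = 2π·4.41/5 = 5.54 Å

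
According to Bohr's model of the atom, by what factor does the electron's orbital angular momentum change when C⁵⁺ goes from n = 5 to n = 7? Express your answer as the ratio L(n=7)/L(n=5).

L = nℏ depends only on n, so L ∝ n.
L(n=7)/L(n=5) = (7/5)^1 = 7/5

7/5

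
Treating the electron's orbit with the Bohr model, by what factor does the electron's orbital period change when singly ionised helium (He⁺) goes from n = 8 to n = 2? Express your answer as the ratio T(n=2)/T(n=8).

1/64

T ∝ Z^-2 · n^3; with Z fixed, T ∝ n^3.
T(n=2)/T(n=8) = (2/8)^3 = 1/64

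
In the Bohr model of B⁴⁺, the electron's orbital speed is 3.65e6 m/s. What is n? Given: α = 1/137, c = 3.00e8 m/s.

3

v_n = Zαc/n ⇒ n = Zαc/v = 5 × 0.00730 × 3.00e8 / 3.65e6 ≈ 3.00
n = 3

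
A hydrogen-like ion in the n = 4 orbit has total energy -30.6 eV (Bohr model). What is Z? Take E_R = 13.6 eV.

E_n = −E_R Z²/n² ⇒ Z² = −E_n n²/E_R = 30.6 × 4² / 13.6 ≈ 36.00
Z = 6

6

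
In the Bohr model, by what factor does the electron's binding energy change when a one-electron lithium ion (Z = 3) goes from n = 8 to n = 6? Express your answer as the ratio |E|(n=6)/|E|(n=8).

16/9

|E| ∝ Z^2 · n^-2; with Z fixed, |E| ∝ n^-2.
|E|(n=6)/|E|(n=8) = (6/8)^-2 = 16/9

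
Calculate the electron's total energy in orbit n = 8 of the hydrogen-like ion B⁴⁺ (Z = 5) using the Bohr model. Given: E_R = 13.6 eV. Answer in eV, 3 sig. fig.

-5.31 eV

E_n = −E_R·Z²/n² = −13.6 × 5²/8² = -5.31 eV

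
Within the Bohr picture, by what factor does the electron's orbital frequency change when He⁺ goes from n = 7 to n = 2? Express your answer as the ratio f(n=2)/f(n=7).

f ∝ Z^2 · n^-3; with Z fixed, f ∝ n^-3.
f(n=2)/f(n=7) = (2/7)^-3 = 343/8

343/8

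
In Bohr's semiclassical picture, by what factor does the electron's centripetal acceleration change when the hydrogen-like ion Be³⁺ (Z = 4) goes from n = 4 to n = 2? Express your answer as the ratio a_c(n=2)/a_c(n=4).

a_c ∝ Z^3 · n^-4; with Z fixed, a_c ∝ n^-4.
a_c(n=2)/a_c(n=4) = (2/4)^-4 = 16

16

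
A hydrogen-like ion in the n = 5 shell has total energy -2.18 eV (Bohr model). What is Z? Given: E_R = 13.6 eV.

E_n = −E_R Z²/n² ⇒ Z² = −E_n n²/E_R = 2.18 × 5² / 13.6 ≈ 4.01
Z = 2

2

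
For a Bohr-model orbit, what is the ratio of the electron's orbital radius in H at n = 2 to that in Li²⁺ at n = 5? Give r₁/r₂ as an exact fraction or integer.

12/25

r ∝ Z^-1 · n^2
r₁/r₂ = (1/3)^-1 · (2/5)^2 = 12/25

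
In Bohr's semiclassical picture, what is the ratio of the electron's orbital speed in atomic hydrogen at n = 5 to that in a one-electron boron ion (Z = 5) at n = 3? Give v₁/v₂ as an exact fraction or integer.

3/25

v ∝ Z^1 · n^-1
v₁/v₂ = (1/5)^1 · (5/3)^-1 = 3/25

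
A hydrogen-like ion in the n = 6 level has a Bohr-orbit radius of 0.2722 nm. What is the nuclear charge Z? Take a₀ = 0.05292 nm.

7

r_n = n²a₀/Z ⇒ Z = n²a₀/r = 6² × 0.05292 / 0.2722 ≈ 7.00
Z = 7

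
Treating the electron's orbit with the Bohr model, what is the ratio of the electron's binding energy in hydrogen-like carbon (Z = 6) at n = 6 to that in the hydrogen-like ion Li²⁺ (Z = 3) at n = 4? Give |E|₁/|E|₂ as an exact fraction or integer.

|E| ∝ Z^2 · n^-2
|E|₁/|E|₂ = (6/3)^2 · (6/4)^-2 = 16/9

16/9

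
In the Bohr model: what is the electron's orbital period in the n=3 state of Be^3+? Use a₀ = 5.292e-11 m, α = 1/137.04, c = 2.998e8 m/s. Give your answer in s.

r = n²a₀/Z = 3²·5.292e-11/4 = 1.191e-10 m
v = Zαc/n = 4·0.007297·2.998e8/3 = 2.917e6 m/s
T = 2πr/v = 2.565e-16 s

2.565e-16 s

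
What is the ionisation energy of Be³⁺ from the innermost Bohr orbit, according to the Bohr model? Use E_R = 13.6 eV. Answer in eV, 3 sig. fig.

E_n = −E_R·Z²/n² = −13.6 × 4²/1² eV = -218 eV
Ionisation energy = −E_n = 218 eV

218 eV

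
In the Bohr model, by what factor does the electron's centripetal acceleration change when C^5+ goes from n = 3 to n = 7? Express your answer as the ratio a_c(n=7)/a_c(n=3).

81/2401

a_c ∝ Z^3 · n^-4; with Z fixed, a_c ∝ n^-4.
a_c(n=7)/a_c(n=3) = (7/3)^-4 = 81/2401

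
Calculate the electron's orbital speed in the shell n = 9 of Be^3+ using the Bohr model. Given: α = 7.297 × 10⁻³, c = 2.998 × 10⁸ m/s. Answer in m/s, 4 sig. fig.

v_n = Zαc/n = 4 × 0.007297 × 2.998 × 10⁸ / 9
    = 9.723 × 10⁵ m/s

9.723 × 10⁵ m/s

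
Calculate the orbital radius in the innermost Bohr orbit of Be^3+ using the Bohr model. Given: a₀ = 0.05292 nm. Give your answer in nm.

r_n = n²a₀/Z = 1² × 0.05292 / 4
    = 1 × 0.05292 / 4 = 0.01323 nm

0.01323 nm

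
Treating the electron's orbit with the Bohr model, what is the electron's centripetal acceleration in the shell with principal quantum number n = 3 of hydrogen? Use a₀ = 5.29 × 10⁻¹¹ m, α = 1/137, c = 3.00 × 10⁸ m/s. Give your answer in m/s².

1.12 × 10²¹ m/s²

r = n²a₀/Z = 4.76 × 10⁻¹⁰ m, v = Zαc/n = 7.30 × 10⁵ m/s
a = v²/r = (7.30 × 10⁵)² / 4.76 × 10⁻¹⁰ = 1.12 × 10²¹ m/s²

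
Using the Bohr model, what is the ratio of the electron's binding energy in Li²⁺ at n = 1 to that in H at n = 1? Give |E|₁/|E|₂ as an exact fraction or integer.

9

|E| ∝ Z^2 · n^-2
|E|₁/|E|₂ = (3/1)^2 · (1/1)^-2 = 9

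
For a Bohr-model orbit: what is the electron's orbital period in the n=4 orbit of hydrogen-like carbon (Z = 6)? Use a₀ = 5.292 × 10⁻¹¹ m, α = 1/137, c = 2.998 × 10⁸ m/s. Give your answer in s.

r = n²a₀/Z = 4²·5.292 × 10⁻¹¹/6 = 1.411 × 10⁻¹⁰ m
v = Zαc/n = 6·0.007299·2.998 × 10⁸/4 = 3.282 × 10⁶ m/s
T = 2πr/v = 2.701 × 10⁻¹⁶ s

2.701 × 10⁻¹⁶ s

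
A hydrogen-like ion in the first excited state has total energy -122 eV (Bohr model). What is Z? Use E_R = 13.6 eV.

6

E_n = −E_R Z²/n² ⇒ Z² = −E_n n²/E_R = 122 × 2² / 13.6 ≈ 35.88
Z = 6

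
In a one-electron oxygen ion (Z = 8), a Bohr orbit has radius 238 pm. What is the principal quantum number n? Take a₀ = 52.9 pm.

r_n = n²a₀/Z ⇒ n² = rZ/a₀ = 238 × 8 / 52.9 ≈ 35.99
n = 6

6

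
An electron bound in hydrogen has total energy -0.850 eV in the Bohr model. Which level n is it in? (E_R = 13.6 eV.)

4

E_n = −E_R Z²/n² ⇒ n² = E_R Z²/(−E_n) = 13.6 × 1² / 0.850 ≈ 16.00
n = 4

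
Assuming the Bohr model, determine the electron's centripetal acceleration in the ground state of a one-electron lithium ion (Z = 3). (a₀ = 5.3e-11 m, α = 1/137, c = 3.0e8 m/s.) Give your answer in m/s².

2.4e24 m/s²

r = n²a₀/Z = 1.8e-11 m, v = Zαc/n = 6.6e6 m/s
a = v²/r = (6.6e6)² / 1.8e-11 = 2.4e24 m/s²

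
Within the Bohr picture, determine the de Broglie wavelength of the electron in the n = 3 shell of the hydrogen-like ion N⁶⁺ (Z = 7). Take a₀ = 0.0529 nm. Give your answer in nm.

The Bohr quantisation condition is nλ = 2πr_n.
r_n = n²a₀/Z = 0.0680 nm
λ = 2πr_n/n = 2π·0.0680/3 = 0.142 nm

0.142 nm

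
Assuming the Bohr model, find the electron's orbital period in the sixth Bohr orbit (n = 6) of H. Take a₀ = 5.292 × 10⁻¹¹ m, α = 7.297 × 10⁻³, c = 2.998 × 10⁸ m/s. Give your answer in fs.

r = n²a₀/Z = 6²·5.292 × 10⁻¹¹/1 = 1.905 × 10⁻⁹ m
v = Zαc/n = 1·0.007297·2.998 × 10⁸/6 = 3.646 × 10⁵ m/s
T = 2πr/v = 3.283 × 10⁻¹⁴ s = 32.83 fs

32.83 fs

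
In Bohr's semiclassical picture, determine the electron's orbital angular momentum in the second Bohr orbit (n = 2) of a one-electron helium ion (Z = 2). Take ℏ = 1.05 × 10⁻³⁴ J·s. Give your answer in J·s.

2.10 × 10⁻³⁴ J·s

L_n = nℏ = 2 × 1.05 × 10⁻³⁴ = 2.10 × 10⁻³⁴ J·s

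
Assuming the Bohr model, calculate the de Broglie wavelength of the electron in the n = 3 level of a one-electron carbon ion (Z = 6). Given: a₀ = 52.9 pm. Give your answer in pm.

The Bohr quantisation condition is nλ = 2πr_n.
r_n = n²a₀/Z = 79.3 pm
λ = 2πr_n/n = 2π·79.3/3 = 166 pm

166 pm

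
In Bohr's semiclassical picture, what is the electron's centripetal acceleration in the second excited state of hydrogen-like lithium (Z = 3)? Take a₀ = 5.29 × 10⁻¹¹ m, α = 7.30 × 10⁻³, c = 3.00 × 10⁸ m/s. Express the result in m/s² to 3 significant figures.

r = n²a₀/Z = 1.59 × 10⁻¹⁰ m, v = Zαc/n = 2.19 × 10⁶ m/s
a = v²/r = (2.19 × 10⁶)² / 1.59 × 10⁻¹⁰ = 3.02 × 10²² m/s²

3.02 × 10²² m/s²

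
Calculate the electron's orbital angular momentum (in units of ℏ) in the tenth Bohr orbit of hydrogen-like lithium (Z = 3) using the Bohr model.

10

L_n = nℏ, so L/ℏ = n = 10.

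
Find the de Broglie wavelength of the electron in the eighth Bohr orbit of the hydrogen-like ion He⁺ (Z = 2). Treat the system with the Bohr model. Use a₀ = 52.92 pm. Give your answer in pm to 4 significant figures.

1330 pm

The Bohr quantisation condition is nλ = 2πr_n.
r_n = n²a₀/Z = 1693 pm
λ = 2πr_n/n = 2π·1693/8 = 1330 pm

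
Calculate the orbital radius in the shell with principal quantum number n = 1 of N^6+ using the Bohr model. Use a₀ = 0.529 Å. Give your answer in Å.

0.0756 Å

r_n = n²a₀/Z = 1² × 0.529 / 7
    = 1 × 0.529 / 7 = 0.0756 Å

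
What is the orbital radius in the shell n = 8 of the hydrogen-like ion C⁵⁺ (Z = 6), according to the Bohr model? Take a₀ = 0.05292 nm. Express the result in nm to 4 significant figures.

r_n = n²a₀/Z = 8² × 0.05292 / 6
    = 64 × 0.05292 / 6 = 0.5645 nm

0.5645 nm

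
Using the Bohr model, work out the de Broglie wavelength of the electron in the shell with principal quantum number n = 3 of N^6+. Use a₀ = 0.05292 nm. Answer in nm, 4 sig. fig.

The Bohr quantisation condition is nλ = 2πr_n.
r_n = n²a₀/Z = 0.06804 nm
λ = 2πr_n/n = 2π·0.06804/3 = 0.1425 nm

0.1425 nm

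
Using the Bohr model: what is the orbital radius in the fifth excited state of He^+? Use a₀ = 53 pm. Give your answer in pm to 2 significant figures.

r_n = n²a₀/Z = 6² × 53 / 2
    = 36 × 53 / 2 = 950 pm

950 pm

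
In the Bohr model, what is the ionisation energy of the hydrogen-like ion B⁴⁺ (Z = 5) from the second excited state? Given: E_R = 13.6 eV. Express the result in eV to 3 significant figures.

E_n = −E_R·Z²/n² = −13.6 × 5²/3² eV = -37.8 eV
Ionisation energy = −E_n = 37.8 eV

37.8 eV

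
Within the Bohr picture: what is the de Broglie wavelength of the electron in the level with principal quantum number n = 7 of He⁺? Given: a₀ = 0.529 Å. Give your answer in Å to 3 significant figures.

11.6 Å

The Bohr quantisation condition is nλ = 2πr_n.
r_n = n²a₀/Z = 13.0 Å
λ = 2πr_n/n = 2π·13.0/7 = 11.6 Å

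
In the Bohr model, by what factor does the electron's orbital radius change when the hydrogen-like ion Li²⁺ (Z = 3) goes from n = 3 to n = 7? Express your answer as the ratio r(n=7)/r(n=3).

49/9

r ∝ Z^-1 · n^2; with Z fixed, r ∝ n^2.
r(n=7)/r(n=3) = (7/3)^2 = 49/9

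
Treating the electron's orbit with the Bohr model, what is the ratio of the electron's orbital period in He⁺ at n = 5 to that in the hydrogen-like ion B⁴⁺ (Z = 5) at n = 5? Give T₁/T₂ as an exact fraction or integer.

T ∝ Z^-2 · n^3
T₁/T₂ = (2/5)^-2 · (5/5)^3 = 25/4

25/4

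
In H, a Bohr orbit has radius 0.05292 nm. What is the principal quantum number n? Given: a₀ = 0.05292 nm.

r_n = n²a₀/Z ⇒ n² = rZ/a₀ = 0.05292 × 1 / 0.05292 ≈ 1.00
n = 1

1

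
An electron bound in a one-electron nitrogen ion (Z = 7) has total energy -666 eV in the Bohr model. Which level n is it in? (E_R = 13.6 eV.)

1

E_n = −E_R Z²/n² ⇒ n² = E_R Z²/(−E_n) = 13.6 × 7² / 666 ≈ 1.00
n = 1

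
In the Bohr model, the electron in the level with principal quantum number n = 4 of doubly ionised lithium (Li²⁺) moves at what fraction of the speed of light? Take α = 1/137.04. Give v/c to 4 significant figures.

0.005473

v_n = Zαc/n, so v/c = Zα/n = 3 × 0.007297 / 4 = 0.005473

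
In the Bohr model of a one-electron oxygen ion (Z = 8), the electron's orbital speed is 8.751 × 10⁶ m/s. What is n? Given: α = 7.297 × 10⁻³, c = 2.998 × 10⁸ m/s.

v_n = Zαc/n ⇒ n = Zαc/v = 8 × 0.007297 × 2.998 × 10⁸ / 8.751 × 10⁶ ≈ 2.00
n = 2

2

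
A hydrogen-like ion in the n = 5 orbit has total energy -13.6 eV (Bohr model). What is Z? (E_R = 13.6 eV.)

E_n = −E_R Z²/n² ⇒ Z² = −E_n n²/E_R = 13.6 × 5² / 13.6 ≈ 25.00
Z = 5

5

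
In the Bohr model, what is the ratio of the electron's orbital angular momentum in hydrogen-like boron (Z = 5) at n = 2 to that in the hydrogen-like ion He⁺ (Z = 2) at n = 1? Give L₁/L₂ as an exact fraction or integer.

L = nℏ is independent of Z.
L₁/L₂ = n₁/n₂ = 2/1 = 2

2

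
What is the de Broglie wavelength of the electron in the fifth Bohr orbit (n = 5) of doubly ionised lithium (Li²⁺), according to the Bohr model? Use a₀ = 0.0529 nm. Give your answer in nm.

0.554 nm

The Bohr quantisation condition is nλ = 2πr_n.
r_n = n²a₀/Z = 0.441 nm
λ = 2πr_n/n = 2π·0.441/5 = 0.554 nm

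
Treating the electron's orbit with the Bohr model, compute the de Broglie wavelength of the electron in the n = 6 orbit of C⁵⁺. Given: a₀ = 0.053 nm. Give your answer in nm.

The Bohr quantisation condition is nλ = 2πr_n.
r_n = n²a₀/Z = 0.32 nm
λ = 2πr_n/n = 2π·0.32/6 = 0.33 nm

0.33 nm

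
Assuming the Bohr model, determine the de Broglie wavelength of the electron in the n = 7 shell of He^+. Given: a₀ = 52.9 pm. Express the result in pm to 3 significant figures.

1160 pm

The Bohr quantisation condition is nλ = 2πr_n.
r_n = n²a₀/Z = 1300 pm
λ = 2πr_n/n = 2π·1300/7 = 1160 pm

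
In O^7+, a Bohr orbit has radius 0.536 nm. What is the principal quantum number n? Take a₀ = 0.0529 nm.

9

r_n = n²a₀/Z ⇒ n² = rZ/a₀ = 0.536 × 8 / 0.0529 ≈ 81.06
n = 9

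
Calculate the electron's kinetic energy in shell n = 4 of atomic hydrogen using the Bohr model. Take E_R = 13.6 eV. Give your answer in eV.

For a Coulomb orbit the virial theorem gives K = −E_n.
E_n = −E_R·Z²/n², so K = E_R·Z²/n² = 13.6 × 1²/4² = 0.850 eV

0.850 eV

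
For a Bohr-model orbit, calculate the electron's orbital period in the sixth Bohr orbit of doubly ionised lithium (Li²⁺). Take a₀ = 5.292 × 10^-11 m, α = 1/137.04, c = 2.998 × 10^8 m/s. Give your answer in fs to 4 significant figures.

3.648 fs

r = n²a₀/Z = 6²·5.292 × 10^-11/3 = 6.350 × 10^-10 m
v = Zαc/n = 3·0.007297·2.998 × 10^8/6 = 1.094 × 10^6 m/s
T = 2πr/v = 3.648 × 10^-15 s = 3.648 fs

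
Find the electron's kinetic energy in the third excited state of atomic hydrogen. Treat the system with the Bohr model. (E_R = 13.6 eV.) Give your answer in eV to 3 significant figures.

For a Coulomb orbit the virial theorem gives K = −E_n.
E_n = −E_R·Z²/n², so K = E_R·Z²/n² = 13.6 × 1²/4² = 0.850 eV

0.850 eV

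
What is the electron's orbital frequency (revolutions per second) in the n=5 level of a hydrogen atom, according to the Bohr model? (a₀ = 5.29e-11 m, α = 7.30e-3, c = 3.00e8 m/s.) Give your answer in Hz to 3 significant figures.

5.27e13 Hz

r = n²a₀/Z = 1.32e-9 m, v = Zαc/n = 4.38e5 m/s
f = v/(2πr) = 5.27e13 Hz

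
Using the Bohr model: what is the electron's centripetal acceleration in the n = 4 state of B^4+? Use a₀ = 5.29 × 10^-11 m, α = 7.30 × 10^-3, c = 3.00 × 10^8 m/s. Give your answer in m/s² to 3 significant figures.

4.43 × 10^22 m/s²

r = n²a₀/Z = 1.69 × 10^-10 m, v = Zαc/n = 2.74 × 10^6 m/s
a = v²/r = (2.74 × 10^6)² / 1.69 × 10^-10 = 4.43 × 10^22 m/s²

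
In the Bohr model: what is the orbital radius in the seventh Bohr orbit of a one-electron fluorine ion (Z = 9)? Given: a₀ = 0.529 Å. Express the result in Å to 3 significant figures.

r_n = n²a₀/Z = 7² × 0.529 / 9
    = 49 × 0.529 / 9 = 2.88 Å

2.88 Å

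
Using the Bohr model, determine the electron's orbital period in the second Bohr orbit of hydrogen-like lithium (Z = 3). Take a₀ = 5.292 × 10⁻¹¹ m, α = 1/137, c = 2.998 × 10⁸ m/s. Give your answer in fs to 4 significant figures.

0.1351 fs

r = n²a₀/Z = 2²·5.292 × 10⁻¹¹/3 = 7.056 × 10⁻¹¹ m
v = Zαc/n = 3·0.007299·2.998 × 10⁸/2 = 3.282 × 10⁶ m/s
T = 2πr/v = 1.351 × 10⁻¹⁶ s = 0.1351 fs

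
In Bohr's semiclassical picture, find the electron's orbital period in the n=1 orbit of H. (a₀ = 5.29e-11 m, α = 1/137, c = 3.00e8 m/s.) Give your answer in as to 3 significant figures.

r = n²a₀/Z = 1²·5.29e-11/1 = 5.29e-11 m
v = Zαc/n = 1·0.00730·3.00e8/1 = 2.19e6 m/s
T = 2πr/v = 1.52e-16 s = 152 as

152 as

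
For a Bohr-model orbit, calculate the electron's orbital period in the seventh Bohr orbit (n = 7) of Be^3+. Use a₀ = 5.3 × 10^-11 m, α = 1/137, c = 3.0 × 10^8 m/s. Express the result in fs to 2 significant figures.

r = n²a₀/Z = 7²·5.3 × 10^-11/4 = 6.5 × 10^-10 m
v = Zαc/n = 4·0.0073·3.0 × 10^8/7 = 1.3 × 10^6 m/s
T = 2πr/v = 3.3 × 10^-15 s = 3.3 fs

3.3 fs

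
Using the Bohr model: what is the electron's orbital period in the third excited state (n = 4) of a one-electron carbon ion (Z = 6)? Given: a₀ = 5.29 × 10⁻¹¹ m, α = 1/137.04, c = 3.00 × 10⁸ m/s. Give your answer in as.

270 as

r = n²a₀/Z = 4²·5.29 × 10⁻¹¹/6 = 1.41 × 10⁻¹⁰ m
v = Zαc/n = 6·0.00730·3.00 × 10⁸/4 = 3.28 × 10⁶ m/s
T = 2πr/v = 2.70 × 10⁻¹⁶ s = 270 as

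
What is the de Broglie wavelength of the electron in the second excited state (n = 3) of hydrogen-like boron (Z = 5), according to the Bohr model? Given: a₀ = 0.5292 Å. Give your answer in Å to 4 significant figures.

The Bohr quantisation condition is nλ = 2πr_n.
r_n = n²a₀/Z = 0.9526 Å
λ = 2πr_n/n = 2π·0.9526/3 = 1.995 Å

1.995 Å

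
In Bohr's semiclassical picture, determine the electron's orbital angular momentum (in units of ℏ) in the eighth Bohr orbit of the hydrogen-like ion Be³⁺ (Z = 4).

L_n = nℏ, so L/ℏ = n = 8.

8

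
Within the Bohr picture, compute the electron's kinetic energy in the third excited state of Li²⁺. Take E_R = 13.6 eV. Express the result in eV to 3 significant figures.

For a Coulomb orbit the virial theorem gives K = −E_n.
E_n = −E_R·Z²/n², so K = E_R·Z²/n² = 13.6 × 3²/4² = 7.65 eV

7.65 eV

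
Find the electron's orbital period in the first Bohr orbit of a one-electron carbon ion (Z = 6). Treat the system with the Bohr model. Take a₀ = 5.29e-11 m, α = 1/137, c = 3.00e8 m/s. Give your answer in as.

r = n²a₀/Z = 1²·5.29e-11/6 = 8.82e-12 m
v = Zαc/n = 6·0.00730·3.00e8/1 = 1.31e7 m/s
T = 2πr/v = 4.22e-18 s = 4.22 as

4.22 as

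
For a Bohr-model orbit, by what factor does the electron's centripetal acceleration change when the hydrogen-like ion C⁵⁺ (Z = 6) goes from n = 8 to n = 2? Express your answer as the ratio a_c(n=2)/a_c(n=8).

a_c ∝ Z^3 · n^-4; with Z fixed, a_c ∝ n^-4.
a_c(n=2)/a_c(n=8) = (2/8)^-4 = 256

256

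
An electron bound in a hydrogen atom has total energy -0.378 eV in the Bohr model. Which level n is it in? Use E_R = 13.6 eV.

6

E_n = −E_R Z²/n² ⇒ n² = E_R Z²/(−E_n) = 13.6 × 1² / 0.378 ≈ 35.98
n = 6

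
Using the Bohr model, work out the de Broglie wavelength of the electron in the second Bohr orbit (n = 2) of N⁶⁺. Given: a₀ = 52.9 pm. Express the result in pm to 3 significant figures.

95.0 pm

The Bohr quantisation condition is nλ = 2πr_n.
r_n = n²a₀/Z = 30.2 pm
λ = 2πr_n/n = 2π·30.2/2 = 95.0 pm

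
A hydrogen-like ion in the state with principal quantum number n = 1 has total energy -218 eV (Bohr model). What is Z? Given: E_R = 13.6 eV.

4

E_n = −E_R Z²/n² ⇒ Z² = −E_n n²/E_R = 218 × 1² / 13.6 ≈ 16.03
Z = 4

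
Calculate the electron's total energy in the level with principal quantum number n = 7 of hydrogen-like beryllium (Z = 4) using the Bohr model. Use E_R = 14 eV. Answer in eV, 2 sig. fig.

E_n = −E_R·Z²/n² = −14 × 4²/7² = -4.6 eV

-4.6 eV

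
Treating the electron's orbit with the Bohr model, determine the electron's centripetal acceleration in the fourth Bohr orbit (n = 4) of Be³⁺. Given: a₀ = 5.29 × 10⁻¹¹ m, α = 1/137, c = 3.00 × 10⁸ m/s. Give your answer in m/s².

r = n²a₀/Z = 2.12 × 10⁻¹⁰ m, v = Zαc/n = 2.19 × 10⁶ m/s
a = v²/r = (2.19 × 10⁶)² / 2.12 × 10⁻¹⁰ = 2.27 × 10²² m/s²

2.27 × 10²² m/s²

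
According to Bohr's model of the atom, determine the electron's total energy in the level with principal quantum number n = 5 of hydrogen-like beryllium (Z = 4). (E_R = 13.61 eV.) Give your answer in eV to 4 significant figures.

-8.710 eV

E_n = −E_R·Z²/n² = −13.61 × 4²/5² = -8.710 eV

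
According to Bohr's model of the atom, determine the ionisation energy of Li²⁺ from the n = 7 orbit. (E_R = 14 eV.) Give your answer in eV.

E_n = −E_R·Z²/n² = −14 × 3²/7² eV = -2.6 eV
Ionisation energy = −E_n = 2.6 eV

2.6 eV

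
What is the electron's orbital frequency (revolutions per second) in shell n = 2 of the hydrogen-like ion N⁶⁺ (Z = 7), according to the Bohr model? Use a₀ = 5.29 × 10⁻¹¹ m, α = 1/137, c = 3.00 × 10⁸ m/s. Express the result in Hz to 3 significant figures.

4.04 × 10¹⁶ Hz

r = n²a₀/Z = 3.02 × 10⁻¹¹ m, v = Zαc/n = 7.66 × 10⁶ m/s
f = v/(2πr) = 4.04 × 10¹⁶ Hz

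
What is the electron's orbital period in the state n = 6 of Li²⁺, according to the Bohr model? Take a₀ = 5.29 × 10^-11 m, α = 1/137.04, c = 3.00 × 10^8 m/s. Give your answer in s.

r = n²a₀/Z = 6²·5.29 × 10^-11/3 = 6.35 × 10^-10 m
v = Zαc/n = 3·0.00730·3.00 × 10^8/6 = 1.09 × 10^6 m/s
T = 2πr/v = 3.64 × 10^-15 s

3.64 × 10^-15 s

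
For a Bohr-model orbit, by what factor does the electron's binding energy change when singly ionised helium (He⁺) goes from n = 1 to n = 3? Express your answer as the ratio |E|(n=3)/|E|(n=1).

|E| ∝ Z^2 · n^-2; with Z fixed, |E| ∝ n^-2.
|E|(n=3)/|E|(n=1) = (3/1)^-2 = 1/9

1/9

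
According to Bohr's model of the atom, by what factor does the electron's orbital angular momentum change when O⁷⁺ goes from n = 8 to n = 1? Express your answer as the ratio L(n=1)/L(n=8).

L = nℏ depends only on n, so L ∝ n.
L(n=1)/L(n=8) = (1/8)^1 = 1/8

1/8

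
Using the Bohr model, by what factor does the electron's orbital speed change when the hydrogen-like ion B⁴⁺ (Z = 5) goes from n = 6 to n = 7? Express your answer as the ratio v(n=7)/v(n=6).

v ∝ Z^1 · n^-1; with Z fixed, v ∝ n^-1.
v(n=7)/v(n=6) = (7/6)^-1 = 6/7

6/7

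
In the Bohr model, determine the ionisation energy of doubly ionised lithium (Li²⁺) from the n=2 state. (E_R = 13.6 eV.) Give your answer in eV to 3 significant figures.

E_n = −E_R·Z²/n² = −13.6 × 3²/2² eV = -30.6 eV
Ionisation energy = −E_n = 30.6 eV

30.6 eV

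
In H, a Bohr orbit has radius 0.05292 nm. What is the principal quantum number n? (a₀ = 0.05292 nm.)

1

r_n = n²a₀/Z ⇒ n² = rZ/a₀ = 0.05292 × 1 / 0.05292 ≈ 1.00
n = 1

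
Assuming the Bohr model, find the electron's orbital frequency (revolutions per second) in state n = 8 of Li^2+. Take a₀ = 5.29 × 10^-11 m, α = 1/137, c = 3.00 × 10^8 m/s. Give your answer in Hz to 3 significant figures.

1.16 × 10^14 Hz

r = n²a₀/Z = 1.13 × 10^-9 m, v = Zαc/n = 8.21 × 10^5 m/s
f = v/(2πr) = 1.16 × 10^14 Hz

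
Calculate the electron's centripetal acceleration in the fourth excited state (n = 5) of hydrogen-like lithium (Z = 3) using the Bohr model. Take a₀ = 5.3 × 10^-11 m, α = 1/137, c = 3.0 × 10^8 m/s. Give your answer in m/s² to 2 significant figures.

3.9 × 10^21 m/s²

r = n²a₀/Z = 4.4 × 10^-10 m, v = Zαc/n = 1.3 × 10^6 m/s
a = v²/r = (1.3 × 10^6)² / 4.4 × 10^-10 = 3.9 × 10^21 m/s²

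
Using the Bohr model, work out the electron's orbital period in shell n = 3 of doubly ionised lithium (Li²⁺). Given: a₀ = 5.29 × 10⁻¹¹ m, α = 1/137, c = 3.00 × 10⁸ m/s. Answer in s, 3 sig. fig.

r = n²a₀/Z = 3²·5.29 × 10⁻¹¹/3 = 1.59 × 10⁻¹⁰ m
v = Zαc/n = 3·0.00730·3.00 × 10⁸/3 = 2.19 × 10⁶ m/s
T = 2πr/v = 4.55 × 10⁻¹⁶ s

4.55 × 10⁻¹⁶ s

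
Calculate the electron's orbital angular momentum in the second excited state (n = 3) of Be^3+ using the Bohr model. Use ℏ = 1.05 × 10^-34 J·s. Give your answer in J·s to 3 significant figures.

L_n = nℏ = 3 × 1.05 × 10^-34 = 3.15 × 10^-34 J·s

3.15 × 10^-34 J·s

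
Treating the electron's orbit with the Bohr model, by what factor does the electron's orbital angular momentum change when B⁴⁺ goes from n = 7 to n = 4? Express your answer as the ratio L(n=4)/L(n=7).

L = nℏ depends only on n, so L ∝ n.
L(n=4)/L(n=7) = (4/7)^1 = 4/7

4/7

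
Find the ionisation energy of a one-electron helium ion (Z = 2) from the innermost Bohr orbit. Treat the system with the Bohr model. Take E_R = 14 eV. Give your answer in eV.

E_n = −E_R·Z²/n² = −14 × 2²/1² eV = -56 eV
Ionisation energy = −E_n = 56 eV

56 eV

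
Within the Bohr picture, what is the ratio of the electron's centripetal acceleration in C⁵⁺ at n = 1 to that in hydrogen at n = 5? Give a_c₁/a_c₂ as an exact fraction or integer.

135000

a_c ∝ Z^3 · n^-4
a_c₁/a_c₂ = (6/1)^3 · (1/5)^-4 = 135000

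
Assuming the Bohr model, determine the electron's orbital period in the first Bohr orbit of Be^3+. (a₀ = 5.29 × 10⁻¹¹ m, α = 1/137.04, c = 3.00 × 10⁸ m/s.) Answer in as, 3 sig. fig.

r = n²a₀/Z = 1²·5.29 × 10⁻¹¹/4 = 1.32 × 10⁻¹¹ m
v = Zαc/n = 4·0.00730·3.00 × 10⁸/1 = 8.76 × 10⁶ m/s
T = 2πr/v = 9.49 × 10⁻¹⁸ s = 9.49 as

9.49 as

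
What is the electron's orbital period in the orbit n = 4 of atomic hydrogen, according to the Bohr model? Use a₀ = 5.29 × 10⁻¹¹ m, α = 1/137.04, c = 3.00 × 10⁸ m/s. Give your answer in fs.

r = n²a₀/Z = 4²·5.29 × 10⁻¹¹/1 = 8.46 × 10⁻¹⁰ m
v = Zαc/n = 1·0.00730·3.00 × 10⁸/4 = 5.47 × 10⁵ m/s
T = 2πr/v = 9.72 × 10⁻¹⁵ s = 9.72 fs

9.72 fs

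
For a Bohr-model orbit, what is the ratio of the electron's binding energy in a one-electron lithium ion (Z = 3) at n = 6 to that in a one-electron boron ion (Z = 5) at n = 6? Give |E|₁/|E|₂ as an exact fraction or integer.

9/25

|E| ∝ Z^2 · n^-2
|E|₁/|E|₂ = (3/5)^2 · (6/6)^-2 = 9/25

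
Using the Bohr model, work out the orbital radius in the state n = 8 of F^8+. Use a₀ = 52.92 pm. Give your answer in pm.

r_n = n²a₀/Z = 8² × 52.92 / 9
    = 64 × 52.92 / 9 = 376.3 pm

376.3 pm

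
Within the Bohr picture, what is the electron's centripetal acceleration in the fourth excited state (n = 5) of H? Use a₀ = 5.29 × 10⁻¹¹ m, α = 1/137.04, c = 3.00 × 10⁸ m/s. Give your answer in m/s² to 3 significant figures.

r = n²a₀/Z = 1.32 × 10⁻⁹ m, v = Zαc/n = 4.38 × 10⁵ m/s
a = v²/r = (4.38 × 10⁵)² / 1.32 × 10⁻⁹ = 1.45 × 10²⁰ m/s²

1.45 × 10²⁰ m/s²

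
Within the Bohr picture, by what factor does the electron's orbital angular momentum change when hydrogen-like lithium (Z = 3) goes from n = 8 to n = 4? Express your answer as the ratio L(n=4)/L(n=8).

1/2

L = nℏ depends only on n, so L ∝ n.
L(n=4)/L(n=8) = (4/8)^1 = 1/2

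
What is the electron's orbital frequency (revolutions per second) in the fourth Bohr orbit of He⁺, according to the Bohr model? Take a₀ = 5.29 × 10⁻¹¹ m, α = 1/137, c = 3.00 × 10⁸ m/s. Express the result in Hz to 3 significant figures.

r = n²a₀/Z = 4.23 × 10⁻¹⁰ m, v = Zαc/n = 1.09 × 10⁶ m/s
f = v/(2πr) = 4.12 × 10¹⁴ Hz

4.12 × 10¹⁴ Hz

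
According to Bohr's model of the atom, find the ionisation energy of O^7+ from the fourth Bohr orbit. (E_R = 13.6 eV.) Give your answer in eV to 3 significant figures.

E_n = −E_R·Z²/n² = −13.6 × 8²/4² eV = -54.4 eV
Ionisation energy = −E_n = 54.4 eV

54.4 eV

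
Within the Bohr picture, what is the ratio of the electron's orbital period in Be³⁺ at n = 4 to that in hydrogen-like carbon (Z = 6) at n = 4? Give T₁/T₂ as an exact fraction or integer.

9/4

T ∝ Z^-2 · n^3
T₁/T₂ = (4/6)^-2 · (4/4)^3 = 9/4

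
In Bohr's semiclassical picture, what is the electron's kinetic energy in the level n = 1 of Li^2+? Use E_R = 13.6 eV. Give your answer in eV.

For a Coulomb orbit the virial theorem gives K = −E_n.
E_n = −E_R·Z²/n², so K = E_R·Z²/n² = 13.6 × 3²/1² = 122 eV

122 eV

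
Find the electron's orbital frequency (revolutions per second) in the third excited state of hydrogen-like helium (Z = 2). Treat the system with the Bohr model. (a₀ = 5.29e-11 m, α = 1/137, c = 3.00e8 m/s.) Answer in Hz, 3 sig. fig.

r = n²a₀/Z = 4.23e-10 m, v = Zαc/n = 1.09e6 m/s
f = v/(2πr) = 4.12e14 Hz

4.12e14 Hz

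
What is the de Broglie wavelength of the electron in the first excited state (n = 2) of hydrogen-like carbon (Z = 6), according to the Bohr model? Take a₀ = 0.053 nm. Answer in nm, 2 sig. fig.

0.11 nm

The Bohr quantisation condition is nλ = 2πr_n.
r_n = n²a₀/Z = 0.035 nm
λ = 2πr_n/n = 2π·0.035/2 = 0.11 nm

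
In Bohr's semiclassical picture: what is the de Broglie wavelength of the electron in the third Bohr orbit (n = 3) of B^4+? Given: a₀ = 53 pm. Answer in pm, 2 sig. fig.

200 pm

The Bohr quantisation condition is nλ = 2πr_n.
r_n = n²a₀/Z = 95 pm
λ = 2πr_n/n = 2π·95/3 = 200 pm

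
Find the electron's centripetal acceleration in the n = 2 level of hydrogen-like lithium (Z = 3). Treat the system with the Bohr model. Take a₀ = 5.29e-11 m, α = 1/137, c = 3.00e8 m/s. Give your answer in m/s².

1.53e23 m/s²

r = n²a₀/Z = 7.05e-11 m, v = Zαc/n = 3.28e6 m/s
a = v²/r = (3.28e6)² / 7.05e-11 = 1.53e23 m/s²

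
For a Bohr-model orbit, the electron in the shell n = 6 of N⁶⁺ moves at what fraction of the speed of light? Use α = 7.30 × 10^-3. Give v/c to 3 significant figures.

0.00852

v_n = Zαc/n, so v/c = Zα/n = 7 × 0.00730 / 6 = 0.00852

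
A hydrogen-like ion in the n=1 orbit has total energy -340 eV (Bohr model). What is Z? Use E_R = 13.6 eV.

5

E_n = −E_R Z²/n² ⇒ Z² = −E_n n²/E_R = 340 × 1² / 13.6 ≈ 25.00
Z = 5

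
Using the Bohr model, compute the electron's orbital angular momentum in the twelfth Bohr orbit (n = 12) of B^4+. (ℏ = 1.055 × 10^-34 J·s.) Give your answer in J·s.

1.266 × 10^-33 J·s

L_n = nℏ = 12 × 1.055 × 10^-34 = 1.266 × 10^-33 J·s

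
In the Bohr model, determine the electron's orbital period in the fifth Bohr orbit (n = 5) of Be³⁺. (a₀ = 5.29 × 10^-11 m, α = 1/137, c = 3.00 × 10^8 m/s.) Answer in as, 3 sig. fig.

1190 as

r = n²a₀/Z = 5²·5.29 × 10^-11/4 = 3.31 × 10^-10 m
v = Zαc/n = 4·0.00730·3.00 × 10^8/5 = 1.75 × 10^6 m/s
T = 2πr/v = 1.19 × 10^-15 s = 1190 as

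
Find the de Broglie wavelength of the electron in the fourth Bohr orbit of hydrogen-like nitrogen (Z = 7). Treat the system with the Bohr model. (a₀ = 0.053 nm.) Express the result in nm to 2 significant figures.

The Bohr quantisation condition is nλ = 2πr_n.
r_n = n²a₀/Z = 0.12 nm
λ = 2πr_n/n = 2π·0.12/4 = 0.19 nm

0.19 nm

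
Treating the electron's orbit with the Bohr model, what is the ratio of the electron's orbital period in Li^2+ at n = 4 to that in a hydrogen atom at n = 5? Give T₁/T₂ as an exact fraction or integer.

64/1125

T ∝ Z^-2 · n^3
T₁/T₂ = (3/1)^-2 · (4/5)^3 = 64/1125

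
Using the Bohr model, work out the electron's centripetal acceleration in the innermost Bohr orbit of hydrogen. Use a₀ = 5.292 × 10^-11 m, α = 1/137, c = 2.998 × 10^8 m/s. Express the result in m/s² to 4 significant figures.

r = n²a₀/Z = 5.292 × 10^-11 m, v = Zαc/n = 2.188 × 10^6 m/s
a = v²/r = (2.188 × 10^6)² / 5.292 × 10^-11 = 9.049 × 10^22 m/s²

9.049 × 10^22 m/s²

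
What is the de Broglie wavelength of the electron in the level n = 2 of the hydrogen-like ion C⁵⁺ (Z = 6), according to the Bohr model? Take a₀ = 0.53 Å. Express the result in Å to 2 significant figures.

1.1 Å

The Bohr quantisation condition is nλ = 2πr_n.
r_n = n²a₀/Z = 0.35 Å
λ = 2πr_n/n = 2π·0.35/2 = 1.1 Å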